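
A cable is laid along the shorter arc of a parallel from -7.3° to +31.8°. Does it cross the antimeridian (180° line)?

No

Signed shortest Δλ = ((31.8 − -7.3 + 180) mod 360) − 180 = 39.1°.
Going east by 39.1° from -7.3° reaches +31.8° without touching 180°.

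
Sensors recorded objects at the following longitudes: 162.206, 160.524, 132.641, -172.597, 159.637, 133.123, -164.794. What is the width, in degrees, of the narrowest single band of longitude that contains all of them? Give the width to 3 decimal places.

62.565°

Sort the longitudes: -172.597°, -164.794°, +132.641°, +133.123°, +159.637°, +160.524°, +162.206°.
Eastward gaps between consecutive values (wrapping around): 7.803°, 297.435°, 0.482°, 26.514°, 0.887°, 1.682°, 25.197°.
Largest gap = 297.435° ⇒ minimal covering band is its complement: 360° − 297.435° = 62.565°.
Band runs from +132.641° eastward to -164.794°, crossing the antimeridian.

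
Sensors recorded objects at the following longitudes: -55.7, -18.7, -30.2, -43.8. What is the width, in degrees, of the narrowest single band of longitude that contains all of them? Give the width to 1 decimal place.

37.0°

Sort the longitudes: -55.7°, -43.8°, -30.2°, -18.7°.
Eastward gaps between consecutive values (wrapping around): 11.9°, 13.6°, 11.5°, 323.0°.
Largest gap = 323.0° ⇒ minimal covering band is its complement: 360° − 323.0° = 37.0°.
Band runs from -55.7° eastward to -18.7°.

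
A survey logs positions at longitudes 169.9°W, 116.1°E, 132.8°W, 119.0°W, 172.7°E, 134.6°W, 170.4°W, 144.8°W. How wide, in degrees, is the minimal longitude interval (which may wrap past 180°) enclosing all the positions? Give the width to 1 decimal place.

Sort the longitudes: -170.4°, -169.9°, -144.8°, -134.6°, -132.8°, -119.0°, +116.1°, +172.7°.
Eastward gaps between consecutive values (wrapping around): 0.5°, 25.1°, 10.2°, 1.8°, 13.8°, 235.1°, 56.6°, 16.9°.
Largest gap = 235.1° ⇒ minimal covering band is its complement: 360° − 235.1° = 124.9°.
Band runs from +116.1° eastward to -119.0°, crossing the antimeridian.

124.9°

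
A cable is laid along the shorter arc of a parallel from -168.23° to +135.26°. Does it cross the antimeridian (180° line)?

Yes

Naïve |135.26 − -168.23| = 303.49° > 180°, so the shorter arc goes the other way round — across 180°.
Signed shortest Δλ = ((135.26 − -168.23 + 180) mod 360) − 180 = -56.51°.
Going west by 56.51° from -168.23° passes through 180° before reaching +135.26°.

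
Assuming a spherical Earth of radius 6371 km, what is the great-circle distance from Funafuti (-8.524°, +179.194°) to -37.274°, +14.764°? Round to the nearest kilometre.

Δλ = 14.764 − 179.194 = -164.430°.
Δφ = -37.274 − -8.524 = -28.750°.
a = sin²(Δφ/2) + cos φ₁ · cos φ₂ · sin²(Δλ/2) = 0.834156.
c = 2·atan2(√a, √(1−a)) = 2.30273 rad → d = 6371·c ≈ 14670.71 km.

14671 km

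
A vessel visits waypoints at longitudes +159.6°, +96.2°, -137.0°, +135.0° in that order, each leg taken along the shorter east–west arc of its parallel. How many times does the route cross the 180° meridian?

Leg 1: +159.6° → +96.2°, shortest Δλ = -63.4° (west) — does not cross 180°.
Leg 2: +96.2° → -137.0°, shortest Δλ = 126.8° (east) — crosses 180°.
Leg 3: -137.0° → +135.0°, shortest Δλ = -88.0° (west) — crosses 180°.
Total crossings: 2.

2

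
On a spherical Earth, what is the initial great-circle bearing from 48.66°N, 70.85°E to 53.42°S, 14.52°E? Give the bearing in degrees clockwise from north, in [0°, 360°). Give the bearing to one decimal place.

212.5°

Δλ = 14.52 − 70.85 = -56.33°.
θ = atan2( sin Δλ · cos φ₂ , cos φ₁ · sin φ₂ − sin φ₁ · cos φ₂ · cos Δλ )
  = atan2(-0.49597, -0.77848) = -147.499° → normalised to [0°, 360°): 212.501°.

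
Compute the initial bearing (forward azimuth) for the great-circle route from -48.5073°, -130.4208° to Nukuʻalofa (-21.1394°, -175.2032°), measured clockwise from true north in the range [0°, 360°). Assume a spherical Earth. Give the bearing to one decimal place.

291.4°

Δλ = -175.2032 − -130.4208 = -44.7824°.
θ = atan2( sin Δλ · cos φ₂ , cos φ₁ · sin φ₂ − sin φ₁ · cos φ₂ · cos Δλ )
  = atan2(-0.65701, 0.25695) = -68.640° → normalised to [0°, 360°): 291.360°.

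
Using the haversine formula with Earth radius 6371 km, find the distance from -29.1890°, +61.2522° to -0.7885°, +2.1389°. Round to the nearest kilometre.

Δλ = 2.1389 − 61.2522 = -59.1133°.
Δφ = -0.7885 − -29.1890 = 28.4005°.
a = sin²(Δφ/2) + cos φ₁ · cos φ₂ · sin²(Δλ/2) = 0.272588.
c = 2·atan2(√a, √(1−a)) = 1.09862 rad → d = 6371·c ≈ 6999.31 km.

6999 km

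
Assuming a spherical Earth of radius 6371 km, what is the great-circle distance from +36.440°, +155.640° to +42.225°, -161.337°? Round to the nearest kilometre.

3716 km

Δλ = -161.337 − 155.640 = -316.977°; wrapped into (−180°, 180°]: 43.023°.
Δφ = 42.225 − 36.440 = 5.785°.
a = sin²(Δφ/2) + cos φ₁ · cos φ₂ · sin²(Δλ/2) = 0.082648.
c = 2·atan2(√a, √(1−a)) = 0.58320 rad → d = 6371·c ≈ 3715.57 km.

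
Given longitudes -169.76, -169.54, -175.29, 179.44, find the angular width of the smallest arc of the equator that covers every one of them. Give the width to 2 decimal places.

11.02°

Sort the longitudes: -175.29°, -169.76°, -169.54°, +179.44°.
Eastward gaps between consecutive values (wrapping around): 5.53°, 0.22°, 348.98°, 5.27°.
Largest gap = 348.98° ⇒ minimal covering band is its complement: 360° − 348.98° = 11.02°.
Band runs from +179.44° eastward to -169.54°, crossing the antimeridian.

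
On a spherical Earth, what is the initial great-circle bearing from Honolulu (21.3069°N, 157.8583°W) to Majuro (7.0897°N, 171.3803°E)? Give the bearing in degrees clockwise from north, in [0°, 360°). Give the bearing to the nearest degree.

249°

Δλ = 171.3803 − -157.8583 = 329.2386°; wrapped into (−180°, 180°]: -30.7614°.
θ = atan2( sin Δλ · cos φ₂ , cos φ₁ · sin φ₂ − sin φ₁ · cos φ₂ · cos Δλ )
  = atan2(-0.50755, -0.19487) = -111.003° → normalised to [0°, 360°): 248.997°.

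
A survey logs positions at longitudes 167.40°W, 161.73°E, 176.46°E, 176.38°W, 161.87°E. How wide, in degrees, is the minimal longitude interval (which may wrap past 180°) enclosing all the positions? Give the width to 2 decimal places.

Sort the longitudes: -176.38°, -167.40°, +161.73°, +161.87°, +176.46°.
Eastward gaps between consecutive values (wrapping around): 8.98°, 329.13°, 0.14°, 14.59°, 7.16°.
Largest gap = 329.13° ⇒ minimal covering band is its complement: 360° − 329.13° = 30.87°.
Band runs from +161.73° eastward to -167.40°, crossing the antimeridian.

30.87°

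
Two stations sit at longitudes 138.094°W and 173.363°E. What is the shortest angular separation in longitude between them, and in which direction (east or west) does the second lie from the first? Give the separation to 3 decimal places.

48.543° west

Raw difference: 173.363 − -138.094 = 311.457°.
Normalise into (−180°, 180°]: 311.457° − 360° = -48.543°.
Negative ⇒ the second point lies to the west; separation 48.543°.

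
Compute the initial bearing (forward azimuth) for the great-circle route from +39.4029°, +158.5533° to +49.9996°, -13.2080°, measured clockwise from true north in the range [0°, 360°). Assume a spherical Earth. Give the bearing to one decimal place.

354.7°

Δλ = -13.2080 − 158.5533 = -171.7613°.
θ = atan2( sin Δλ · cos φ₂ , cos φ₁ · sin φ₂ − sin φ₁ · cos φ₂ · cos Δλ )
  = atan2(-0.09211, 0.99573) = -5.285° → normalised to [0°, 360°): 354.715°.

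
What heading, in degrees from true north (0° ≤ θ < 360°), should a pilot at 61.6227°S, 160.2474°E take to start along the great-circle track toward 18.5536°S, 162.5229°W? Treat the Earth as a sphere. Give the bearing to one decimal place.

48.2°

Δλ = -162.5229 − 160.2474 = -322.7703°; wrapped into (−180°, 180°]: 37.2297°.
θ = atan2( sin Δλ · cos φ₂ , cos φ₁ · sin φ₂ − sin φ₁ · cos φ₂ · cos Δλ )
  = atan2(0.57357, 0.51290) = 48.196° → normalised to [0°, 360°): 48.196°.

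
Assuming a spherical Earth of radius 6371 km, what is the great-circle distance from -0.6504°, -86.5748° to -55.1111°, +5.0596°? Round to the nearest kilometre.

10052 km

Δλ = 5.0596 − -86.5748 = 91.6344°.
Δφ = -55.1111 − -0.6504 = -54.4607°.
a = sin²(Δφ/2) + cos φ₁ · cos φ₂ · sin²(Δλ/2) = 0.503501.
c = 2·atan2(√a, √(1−a)) = 1.57780 rad → d = 6371·c ≈ 10052.15 km.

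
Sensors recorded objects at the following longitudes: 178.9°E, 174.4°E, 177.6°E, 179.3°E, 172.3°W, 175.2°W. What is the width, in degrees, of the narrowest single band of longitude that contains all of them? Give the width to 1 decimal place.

Sort the longitudes: -175.2°, -172.3°, +174.4°, +177.6°, +178.9°, +179.3°.
Eastward gaps between consecutive values (wrapping around): 2.9°, 346.7°, 3.2°, 1.3°, 0.4°, 5.5°.
Largest gap = 346.7° ⇒ minimal covering band is its complement: 360° − 346.7° = 13.3°.
Band runs from +174.4° eastward to -172.3°, crossing the antimeridian.

13.3°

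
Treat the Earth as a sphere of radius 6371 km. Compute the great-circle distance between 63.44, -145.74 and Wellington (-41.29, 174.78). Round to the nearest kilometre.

12156 km

Δλ = 174.78 − -145.74 = 320.52°; wrapped into (−180°, 180°]: -39.48°.
Δφ = -41.29 − 63.44 = -104.73°.
a = sin²(Δφ/2) + cos φ₁ · cos φ₂ · sin²(Δλ/2) = 0.665458.
c = 2·atan2(√a, √(1−a)) = 1.90807 rad → d = 6371·c ≈ 12156.32 km.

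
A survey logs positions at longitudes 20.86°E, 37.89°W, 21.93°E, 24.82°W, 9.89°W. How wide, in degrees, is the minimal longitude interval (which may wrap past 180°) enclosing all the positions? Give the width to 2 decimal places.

Sort the longitudes: -37.89°, -24.82°, -9.89°, +20.86°, +21.93°.
Eastward gaps between consecutive values (wrapping around): 13.07°, 14.93°, 30.75°, 1.07°, 300.18°.
Largest gap = 300.18° ⇒ minimal covering band is its complement: 360° − 300.18° = 59.82°.
Band runs from -37.89° eastward to +21.93°.

59.82°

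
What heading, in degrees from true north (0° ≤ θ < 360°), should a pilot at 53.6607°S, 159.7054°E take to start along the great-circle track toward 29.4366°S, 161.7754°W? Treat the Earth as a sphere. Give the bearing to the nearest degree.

Δλ = -161.7754 − 159.7054 = -321.4808°; wrapped into (−180°, 180°]: 38.5192°.
θ = atan2( sin Δλ · cos φ₂ , cos φ₁ · sin φ₂ − sin φ₁ · cos φ₂ · cos Δλ )
  = atan2(0.54238, 0.25765) = 64.590° → normalised to [0°, 360°): 64.590°.

65°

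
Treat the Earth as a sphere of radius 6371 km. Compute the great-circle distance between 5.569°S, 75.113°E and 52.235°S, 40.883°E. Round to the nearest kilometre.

Δλ = 40.883 − 75.113 = -34.230°.
Δφ = -52.235 − -5.569 = -46.666°.
a = sin²(Δφ/2) + cos φ₁ · cos φ₂ · sin²(Δλ/2) = 0.209665.
c = 2·atan2(√a, √(1−a)) = 0.95124 rad → d = 6371·c ≈ 6060.38 km.

6060 km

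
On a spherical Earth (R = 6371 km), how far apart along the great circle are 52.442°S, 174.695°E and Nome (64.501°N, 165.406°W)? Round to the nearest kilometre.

13116 km

Δλ = -165.406 − 174.695 = -340.101°; wrapped into (−180°, 180°]: 19.899°.
Δφ = 64.501 − -52.442 = 116.943°.
a = sin²(Δφ/2) + cos φ₁ · cos φ₂ · sin²(Δλ/2) = 0.734386.
c = 2·atan2(√a, √(1−a)) = 2.05870 rad → d = 6371·c ≈ 13115.95 km.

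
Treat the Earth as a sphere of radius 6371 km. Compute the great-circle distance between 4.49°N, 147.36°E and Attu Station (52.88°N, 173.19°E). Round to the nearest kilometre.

5876 km

Δλ = 173.19 − 147.36 = 25.83°.
Δφ = 52.88 − 4.49 = 48.39°.
a = sin²(Δφ/2) + cos φ₁ · cos φ₂ · sin²(Δλ/2) = 0.198026.
c = 2·atan2(√a, √(1−a)) = 0.92235 rad → d = 6371·c ≈ 5876.30 km.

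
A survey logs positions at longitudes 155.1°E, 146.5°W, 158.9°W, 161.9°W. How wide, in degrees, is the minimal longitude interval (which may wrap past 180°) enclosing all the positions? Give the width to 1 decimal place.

58.4°

Sort the longitudes: -161.9°, -158.9°, -146.5°, +155.1°.
Eastward gaps between consecutive values (wrapping around): 3.0°, 12.4°, 301.6°, 43.0°.
Largest gap = 301.6° ⇒ minimal covering band is its complement: 360° − 301.6° = 58.4°.
Band runs from +155.1° eastward to -146.5°, crossing the antimeridian.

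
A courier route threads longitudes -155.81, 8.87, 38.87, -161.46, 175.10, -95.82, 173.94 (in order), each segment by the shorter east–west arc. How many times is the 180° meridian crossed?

4

Leg 1: -155.81° → +8.87°, shortest Δλ = 164.68° (east) — does not cross 180°.
Leg 2: +8.87° → +38.87°, shortest Δλ = 30.0° (east) — does not cross 180°.
Leg 3: +38.87° → -161.46°, shortest Δλ = 159.67° (east) — crosses 180°.
Leg 4: -161.46° → +175.10°, shortest Δλ = -23.44° (west) — crosses 180°.
Leg 5: +175.10° → -95.82°, shortest Δλ = 89.08° (east) — crosses 180°.
Leg 6: -95.82° → +173.94°, shortest Δλ = -90.24° (west) — crosses 180°.
Total crossings: 4.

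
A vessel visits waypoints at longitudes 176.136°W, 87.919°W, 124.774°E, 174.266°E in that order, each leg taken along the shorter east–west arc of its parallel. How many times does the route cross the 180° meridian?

Leg 1: -176.136° → -87.919°, shortest Δλ = 88.217° (east) — does not cross 180°.
Leg 2: -87.919° → +124.774°, shortest Δλ = -147.307° (west) — crosses 180°.
Leg 3: +124.774° → +174.266°, shortest Δλ = 49.492° (east) — does not cross 180°.
Total crossings: 1.

1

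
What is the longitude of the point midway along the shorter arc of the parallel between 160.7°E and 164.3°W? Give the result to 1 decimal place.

Signed shortest Δλ from +160.7° to -164.3° is +35.0°.
Midpoint longitude = +160.7° + (+35.0°)/2 = +160.7° + 17.5° = +178.2°.
(The naïve average (+160.7 + -164.3)/2 = -1.8° is on the wrong side of the globe.)

178.2°E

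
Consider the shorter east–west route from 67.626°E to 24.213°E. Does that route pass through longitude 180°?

Signed shortest Δλ = ((24.213 − 67.626 + 180) mod 360) − 180 = -43.413°.
Going west by 43.413° from +67.626° reaches +24.213° without touching 180°.

No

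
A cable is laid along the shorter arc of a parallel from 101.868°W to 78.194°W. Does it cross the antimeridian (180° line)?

No

Signed shortest Δλ = ((-78.194 − -101.868 + 180) mod 360) − 180 = 23.674°.
Going east by 23.674° from -101.868° reaches -78.194° without touching 180°.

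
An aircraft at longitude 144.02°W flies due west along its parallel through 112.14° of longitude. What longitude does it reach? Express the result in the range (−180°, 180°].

Start at -144.02°; shift −112.14° → -256.16°.
-256.16° lies outside (−180°, 180°]; add 360° → +103.84°.

103.84°E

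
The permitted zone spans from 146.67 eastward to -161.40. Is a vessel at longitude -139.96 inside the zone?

Band width going east from +146.67° to -161.40°: ((-161.40 − 146.67) mod 360) = 51.93°.
Offset of -139.96° east of the west edge: ((-139.96 − 146.67) mod 360) = 73.37°.
73.37° > 51.93° ⇒ outside.

No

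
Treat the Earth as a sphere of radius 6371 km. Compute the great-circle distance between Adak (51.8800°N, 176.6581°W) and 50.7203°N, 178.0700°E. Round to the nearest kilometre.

388 km

Δλ = 178.0700 − -176.6581 = 354.7281°; wrapped into (−180°, 180°]: -5.2719°.
Δφ = 50.7203 − 51.8800 = -1.1597°.
a = sin²(Δφ/2) + cos φ₁ · cos φ₂ · sin²(Δλ/2) = 0.000929.
c = 2·atan2(√a, √(1−a)) = 0.06097 rad → d = 6371·c ≈ 388.44 km.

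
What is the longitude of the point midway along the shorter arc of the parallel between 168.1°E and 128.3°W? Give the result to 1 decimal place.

160.1°W

Signed shortest Δλ from +168.1° to -128.3° is +63.6°.
Midpoint longitude = +168.1° + (+63.6°)/2 = +168.1° + 31.8° = +199.9°.
Normalise into (−180°, 180°]: -160.1°.
(The naïve average (+168.1 + -128.3)/2 = 19.9° is on the wrong side of the globe.)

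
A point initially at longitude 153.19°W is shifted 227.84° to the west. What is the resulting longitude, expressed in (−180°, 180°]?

Start at -153.19°; shift −227.84° → -381.03°.
-381.03° lies outside (−180°, 180°]; add 360° → -21.03°.

21.03°W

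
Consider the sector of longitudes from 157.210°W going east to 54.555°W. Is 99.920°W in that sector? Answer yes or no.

Yes

Band width going east from -157.210° to -54.555°: ((-54.555 − -157.210) mod 360) = 102.655°.
Offset of -99.920° east of the west edge: ((-99.920 − -157.210) mod 360) = 57.290°.
57.290° ≤ 102.655° ⇒ inside.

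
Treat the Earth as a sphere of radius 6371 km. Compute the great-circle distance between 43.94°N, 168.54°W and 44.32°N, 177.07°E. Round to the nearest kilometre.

1148 km

Δλ = 177.07 − -168.54 = 345.61°; wrapped into (−180°, 180°]: -14.39°.
Δφ = 44.32 − 43.94 = 0.38°.
a = sin²(Δφ/2) + cos φ₁ · cos φ₂ · sin²(Δλ/2) = 0.008092.
c = 2·atan2(√a, √(1−a)) = 0.18016 rad → d = 6371·c ≈ 1147.79 km.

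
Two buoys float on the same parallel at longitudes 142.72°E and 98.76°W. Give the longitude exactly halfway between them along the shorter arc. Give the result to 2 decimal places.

158.02°W

Signed shortest Δλ from +142.72° to -98.76° is +118.52°.
Midpoint longitude = +142.72° + (+118.52°)/2 = +142.72° + 59.26° = +201.98°.
Normalise into (−180°, 180°]: -158.02°.
(The naïve average (+142.72 + -98.76)/2 = 21.98° is on the wrong side of the globe.)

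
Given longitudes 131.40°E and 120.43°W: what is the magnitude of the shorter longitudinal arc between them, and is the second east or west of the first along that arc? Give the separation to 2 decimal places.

108.17° east

Raw difference: -120.43 − 131.40 = -251.83°.
Normalise into (−180°, 180°]: -251.83° + 360° = 108.17°.
Positive ⇒ the second point lies to the east; separation 108.17°.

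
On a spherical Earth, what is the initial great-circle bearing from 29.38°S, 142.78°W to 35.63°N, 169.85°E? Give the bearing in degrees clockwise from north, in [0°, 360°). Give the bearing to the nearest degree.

Δλ = 169.85 − -142.78 = 312.63°; wrapped into (−180°, 180°]: -47.37°.
θ = atan2( sin Δλ · cos φ₂ , cos φ₁ · sin φ₂ − sin φ₁ · cos φ₂ · cos Δλ )
  = atan2(-0.59801, 0.77769) = -37.559° → normalised to [0°, 360°): 322.441°.

322°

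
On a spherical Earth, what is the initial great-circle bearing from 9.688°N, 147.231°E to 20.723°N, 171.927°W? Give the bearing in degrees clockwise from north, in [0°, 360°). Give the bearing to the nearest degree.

69°

Δλ = -171.927 − 147.231 = -319.158°; wrapped into (−180°, 180°]: 40.842°.
θ = atan2( sin Δλ · cos φ₂ , cos φ₁ · sin φ₂ − sin φ₁ · cos φ₂ · cos Δλ )
  = atan2(0.61166, 0.22973) = 69.415° → normalised to [0°, 360°): 69.415°.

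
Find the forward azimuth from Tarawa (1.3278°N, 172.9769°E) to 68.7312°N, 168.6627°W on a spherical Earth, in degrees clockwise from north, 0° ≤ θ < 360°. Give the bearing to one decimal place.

7.1°

Δλ = -168.6627 − 172.9769 = -341.6396°; wrapped into (−180°, 180°]: 18.3604°.
θ = atan2( sin Δλ · cos φ₂ , cos φ₁ · sin φ₂ − sin φ₁ · cos φ₂ · cos Δλ )
  = atan2(0.11426, 0.92366) = 7.052° → normalised to [0°, 360°): 7.052°.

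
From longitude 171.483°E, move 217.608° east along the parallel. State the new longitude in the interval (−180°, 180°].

29.091°E

Start at +171.483°; shift +217.608° → +389.091°.
+389.091° lies outside (−180°, 180°]; subtract 360° → +29.091°.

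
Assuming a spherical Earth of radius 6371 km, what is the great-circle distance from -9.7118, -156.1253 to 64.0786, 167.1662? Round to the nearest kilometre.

Δλ = 167.1662 − -156.1253 = 323.2915°; wrapped into (−180°, 180°]: -36.7085°.
Δφ = 64.0786 − -9.7118 = 73.7904°.
a = sin²(Δφ/2) + cos φ₁ · cos φ₂ · sin²(Δλ/2) = 0.403148.
c = 2·atan2(√a, √(1−a)) = 1.37586 rad → d = 6371·c ≈ 8765.60 km.

8766 km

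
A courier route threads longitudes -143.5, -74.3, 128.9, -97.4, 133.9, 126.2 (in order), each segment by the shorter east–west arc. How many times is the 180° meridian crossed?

3

Leg 1: -143.5° → -74.3°, shortest Δλ = 69.2° (east) — does not cross 180°.
Leg 2: -74.3° → +128.9°, shortest Δλ = -156.8° (west) — crosses 180°.
Leg 3: +128.9° → -97.4°, shortest Δλ = 133.7° (east) — crosses 180°.
Leg 4: -97.4° → +133.9°, shortest Δλ = -128.7° (west) — crosses 180°.
Leg 5: +133.9° → +126.2°, shortest Δλ = -7.7° (west) — does not cross 180°.
Total crossings: 3.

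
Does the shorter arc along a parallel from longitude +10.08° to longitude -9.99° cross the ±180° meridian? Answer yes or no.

No

Signed shortest Δλ = ((-9.99 − 10.08 + 180) mod 360) − 180 = -20.07°.
Going west by 20.07° from +10.08° reaches -9.99° without touching 180°.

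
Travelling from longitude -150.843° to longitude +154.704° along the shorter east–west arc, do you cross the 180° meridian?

Yes

Naïve |154.704 − -150.843| = 305.547° > 180°, so the shorter arc goes the other way round — across 180°.
Signed shortest Δλ = ((154.704 − -150.843 + 180) mod 360) − 180 = -54.453°.
Going west by 54.453° from -150.843° passes through 180° before reaching +154.704°.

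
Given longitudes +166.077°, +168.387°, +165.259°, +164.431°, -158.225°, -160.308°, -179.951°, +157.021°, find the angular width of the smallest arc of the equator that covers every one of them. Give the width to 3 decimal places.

44.754°

Sort the longitudes: -179.951°, -160.308°, -158.225°, +157.021°, +164.431°, +165.259°, +166.077°, +168.387°.
Eastward gaps between consecutive values (wrapping around): 19.643°, 2.083°, 315.246°, 7.410°, 0.828°, 0.818°, 2.310°, 11.662°.
Largest gap = 315.246° ⇒ minimal covering band is its complement: 360° − 315.246° = 44.754°.
Band runs from +157.021° eastward to -158.225°, crossing the antimeridian.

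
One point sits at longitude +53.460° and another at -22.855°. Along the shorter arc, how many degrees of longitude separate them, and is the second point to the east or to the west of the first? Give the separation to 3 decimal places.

Raw difference: -22.855 − 53.460 = -76.315°.
Normalise into (−180°, 180°]: -76.315° stays -76.315°.
Negative ⇒ the second point lies to the west; separation 76.315°.

76.315° west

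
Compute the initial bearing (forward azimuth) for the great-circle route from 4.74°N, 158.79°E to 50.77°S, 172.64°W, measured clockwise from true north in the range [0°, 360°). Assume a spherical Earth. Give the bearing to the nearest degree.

Δλ = -172.64 − 158.79 = -331.43°; wrapped into (−180°, 180°]: 28.57°.
θ = atan2( sin Δλ · cos φ₂ , cos φ₁ · sin φ₂ − sin φ₁ · cos φ₂ · cos Δλ )
  = atan2(0.30245, -0.81786) = 159.705° → normalised to [0°, 360°): 159.705°.

160°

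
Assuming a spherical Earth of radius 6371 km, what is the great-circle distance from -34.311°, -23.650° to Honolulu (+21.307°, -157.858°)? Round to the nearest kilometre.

15328 km

Δλ = -157.858 − -23.650 = -134.208°.
Δφ = 21.307 − -34.311 = 55.618°.
a = sin²(Δφ/2) + cos φ₁ · cos φ₂ · sin²(Δλ/2) = 0.870695.
c = 2·atan2(√a, √(1−a)) = 2.40594 rad → d = 6371·c ≈ 15328.22 km.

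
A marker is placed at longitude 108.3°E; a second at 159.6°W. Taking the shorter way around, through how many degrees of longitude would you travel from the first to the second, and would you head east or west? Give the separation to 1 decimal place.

Raw difference: -159.6 − 108.3 = -267.9°.
Normalise into (−180°, 180°]: -267.9° + 360° = 92.1°.
Positive ⇒ the second point lies to the east; separation 92.1°.

92.1° east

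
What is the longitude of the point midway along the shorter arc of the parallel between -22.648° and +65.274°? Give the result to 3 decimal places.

+21.313°

Signed shortest Δλ from -22.648° to +65.274° is +87.922°.
Midpoint longitude = -22.648° + (+87.922°)/2 = -22.648° + 43.961° = +21.313°.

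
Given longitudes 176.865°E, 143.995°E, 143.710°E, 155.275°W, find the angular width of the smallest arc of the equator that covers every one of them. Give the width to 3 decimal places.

Sort the longitudes: -155.275°, +143.710°, +143.995°, +176.865°.
Eastward gaps between consecutive values (wrapping around): 298.985°, 0.285°, 32.870°, 27.860°.
Largest gap = 298.985° ⇒ minimal covering band is its complement: 360° − 298.985° = 61.015°.
Band runs from +143.710° eastward to -155.275°, crossing the antimeridian.

61.015°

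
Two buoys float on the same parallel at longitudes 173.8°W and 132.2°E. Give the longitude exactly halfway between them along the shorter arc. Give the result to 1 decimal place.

Signed shortest Δλ from -173.8° to +132.2° is -54.0°.
Midpoint longitude = -173.8° + (-54.0°)/2 = -173.8° − 27.0° = -200.8°.
Normalise into (−180°, 180°]: +159.2°.
(The naïve average (-173.8 + +132.2)/2 = -20.8° is on the wrong side of the globe.)

159.2°E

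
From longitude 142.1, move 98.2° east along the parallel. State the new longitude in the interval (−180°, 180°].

Start at +142.1°; shift +98.2° → +240.3°.
+240.3° lies outside (−180°, 180°]; subtract 360° → -119.7°.

-119.7°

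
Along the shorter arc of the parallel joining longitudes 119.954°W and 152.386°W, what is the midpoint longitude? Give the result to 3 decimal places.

Signed shortest Δλ from -119.954° to -152.386° is -32.432°.
Midpoint longitude = -119.954° + (-32.432°)/2 = -119.954° − 16.216° = -136.170°.

136.170°W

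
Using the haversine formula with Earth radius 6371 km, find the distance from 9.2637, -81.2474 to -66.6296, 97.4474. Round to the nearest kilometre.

13636 km

Δλ = 97.4474 − -81.2474 = 178.6948°.
Δφ = -66.6296 − 9.2637 = -75.8933°.
a = sin²(Δφ/2) + cos φ₁ · cos φ₂ · sin²(Δλ/2) = 0.769585.
c = 2·atan2(√a, √(1−a)) = 2.14025 rad → d = 6371·c ≈ 13635.52 km.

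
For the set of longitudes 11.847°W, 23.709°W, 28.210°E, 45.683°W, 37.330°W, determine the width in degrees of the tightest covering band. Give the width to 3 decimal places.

Sort the longitudes: -45.683°, -37.330°, -23.709°, -11.847°, +28.210°.
Eastward gaps between consecutive values (wrapping around): 8.353°, 13.621°, 11.862°, 40.057°, 286.107°.
Largest gap = 286.107° ⇒ minimal covering band is its complement: 360° − 286.107° = 73.893°.
Band runs from -45.683° eastward to +28.210°.

73.893°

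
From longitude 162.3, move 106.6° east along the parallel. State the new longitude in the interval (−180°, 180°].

-91.1°

Start at +162.3°; shift +106.6° → +268.9°.
+268.9° lies outside (−180°, 180°]; subtract 360° → -91.1°.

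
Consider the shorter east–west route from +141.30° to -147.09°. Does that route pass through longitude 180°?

Yes

Naïve |-147.09 − 141.30| = 288.39° > 180°, so the shorter arc goes the other way round — across 180°.
Signed shortest Δλ = ((-147.09 − 141.30 + 180) mod 360) − 180 = 71.61°.
Going east by 71.61° from +141.30° passes through 180° before reaching -147.09°.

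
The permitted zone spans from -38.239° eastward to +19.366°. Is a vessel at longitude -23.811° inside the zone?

Yes

Band width going east from -38.239° to +19.366°: ((19.366 − -38.239) mod 360) = 57.605°.
Offset of -23.811° east of the west edge: ((-23.811 − -38.239) mod 360) = 14.428°.
14.428° ≤ 57.605° ⇒ inside.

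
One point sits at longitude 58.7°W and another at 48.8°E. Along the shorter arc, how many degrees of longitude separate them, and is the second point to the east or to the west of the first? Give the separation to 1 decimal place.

Raw difference: 48.8 − -58.7 = 107.5°.
Normalise into (−180°, 180°]: 107.5° stays 107.5°.
Positive ⇒ the second point lies to the east; separation 107.5°.

107.5° east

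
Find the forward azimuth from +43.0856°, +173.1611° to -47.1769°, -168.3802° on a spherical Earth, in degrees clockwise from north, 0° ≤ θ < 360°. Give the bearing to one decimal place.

167.6°

Δλ = -168.3802 − 173.1611 = -341.5413°; wrapped into (−180°, 180°]: 18.4587°.
θ = atan2( sin Δλ · cos φ₂ , cos φ₁ · sin φ₂ − sin φ₁ · cos φ₂ · cos Δλ )
  = atan2(0.21522, -0.97610) = 167.566° → normalised to [0°, 360°): 167.566°.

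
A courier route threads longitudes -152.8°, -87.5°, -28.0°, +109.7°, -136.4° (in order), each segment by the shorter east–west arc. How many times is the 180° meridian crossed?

1

Leg 1: -152.8° → -87.5°, shortest Δλ = 65.3° (east) — does not cross 180°.
Leg 2: -87.5° → -28.0°, shortest Δλ = 59.5° (east) — does not cross 180°.
Leg 3: -28.0° → +109.7°, shortest Δλ = 137.7° (east) — does not cross 180°.
Leg 4: +109.7° → -136.4°, shortest Δλ = 113.9° (east) — crosses 180°.
Total crossings: 1.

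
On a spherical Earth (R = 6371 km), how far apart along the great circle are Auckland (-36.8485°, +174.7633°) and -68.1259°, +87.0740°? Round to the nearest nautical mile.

Δλ = 87.0740 − 174.7633 = -87.6893°.
Δφ = -68.1259 − -36.8485 = -31.2774°.
a = sin²(Δφ/2) + cos φ₁ · cos φ₂ · sin²(Δλ/2) = 0.215727.
c = 2·atan2(√a, √(1−a)) = 0.96606 rad → d = 6371·c ≈ 6154.76 km ≈ 3323.31 nmi.

3323 nmi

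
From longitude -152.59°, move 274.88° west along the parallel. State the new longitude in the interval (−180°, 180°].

Start at -152.59°; shift −274.88° → -427.47°.
-427.47° lies outside (−180°, 180°]; add 360° → -67.47°.

-67.47°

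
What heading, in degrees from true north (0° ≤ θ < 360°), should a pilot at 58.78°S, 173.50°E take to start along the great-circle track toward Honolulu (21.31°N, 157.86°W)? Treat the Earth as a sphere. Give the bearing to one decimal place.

26.7°

Δλ = -157.86 − 173.50 = -331.36°; wrapped into (−180°, 180°]: 28.64°.
θ = atan2( sin Δλ · cos φ₂ , cos φ₁ · sin φ₂ − sin φ₁ · cos φ₂ · cos Δλ )
  = atan2(0.44653, 0.88760) = 26.706° → normalised to [0°, 360°): 26.706°.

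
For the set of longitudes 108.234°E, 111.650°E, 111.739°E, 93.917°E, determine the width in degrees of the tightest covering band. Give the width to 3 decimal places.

Sort the longitudes: +93.917°, +108.234°, +111.650°, +111.739°.
Eastward gaps between consecutive values (wrapping around): 14.317°, 3.416°, 0.089°, 342.178°.
Largest gap = 342.178° ⇒ minimal covering band is its complement: 360° − 342.178° = 17.822°.
Band runs from +93.917° eastward to +111.739°.

17.822°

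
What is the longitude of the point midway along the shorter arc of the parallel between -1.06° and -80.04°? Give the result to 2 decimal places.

Signed shortest Δλ from -1.06° to -80.04° is -78.98°.
Midpoint longitude = -1.06° + (-78.98°)/2 = -1.06° − 39.49° = -40.55°.

-40.55°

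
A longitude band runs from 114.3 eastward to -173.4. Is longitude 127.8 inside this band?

Band width going east from +114.3° to -173.4°: ((-173.4 − 114.3) mod 360) = 72.3°.
Offset of +127.8° east of the west edge: ((127.8 − 114.3) mod 360) = 13.5°.
13.5° ≤ 72.3° ⇒ inside.

Yes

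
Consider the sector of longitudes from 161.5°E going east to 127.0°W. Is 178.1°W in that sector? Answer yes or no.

Band width going east from +161.5° to -127.0°: ((-127.0 − 161.5) mod 360) = 71.5°.
Offset of -178.1° east of the west edge: ((-178.1 − 161.5) mod 360) = 20.4°.
20.4° ≤ 71.5° ⇒ inside.

Yes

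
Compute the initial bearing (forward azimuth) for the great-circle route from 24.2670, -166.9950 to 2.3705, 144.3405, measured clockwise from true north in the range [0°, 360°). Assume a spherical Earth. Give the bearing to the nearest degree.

Δλ = 144.3405 − -166.9950 = 311.3355°; wrapped into (−180°, 180°]: -48.6645°.
θ = atan2( sin Δλ · cos φ₂ , cos φ₁ · sin φ₂ − sin φ₁ · cos φ₂ · cos Δλ )
  = atan2(-0.75021, -0.23351) = -107.289° → normalised to [0°, 360°): 252.711°.

253°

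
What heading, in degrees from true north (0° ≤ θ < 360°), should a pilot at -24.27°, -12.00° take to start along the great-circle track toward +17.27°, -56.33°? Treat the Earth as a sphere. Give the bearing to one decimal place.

309.6°

Δλ = -56.33 − -12.00 = -44.33°.
θ = atan2( sin Δλ · cos φ₂ , cos φ₁ · sin φ₂ − sin φ₁ · cos φ₂ · cos Δλ )
  = atan2(-0.66729, 0.55141) = -50.432° → normalised to [0°, 360°): 309.568°.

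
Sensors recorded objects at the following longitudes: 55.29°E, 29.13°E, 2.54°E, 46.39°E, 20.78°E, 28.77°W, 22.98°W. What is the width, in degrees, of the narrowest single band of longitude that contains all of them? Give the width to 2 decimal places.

84.06°

Sort the longitudes: -28.77°, -22.98°, +2.54°, +20.78°, +29.13°, +46.39°, +55.29°.
Eastward gaps between consecutive values (wrapping around): 5.79°, 25.52°, 18.24°, 8.35°, 17.26°, 8.90°, 275.94°.
Largest gap = 275.94° ⇒ minimal covering band is its complement: 360° − 275.94° = 84.06°.
Band runs from -28.77° eastward to +55.29°.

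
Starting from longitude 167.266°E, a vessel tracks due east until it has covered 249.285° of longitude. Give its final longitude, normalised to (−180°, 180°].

56.551°E

Start at +167.266°; shift +249.285° → +416.551°.
+416.551° lies outside (−180°, 180°]; subtract 360° → +56.551°.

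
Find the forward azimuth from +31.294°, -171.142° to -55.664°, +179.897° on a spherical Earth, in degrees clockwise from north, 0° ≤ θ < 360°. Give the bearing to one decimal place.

185.0°

Δλ = 179.897 − -171.142 = 351.039°; wrapped into (−180°, 180°]: -8.961°.
θ = atan2( sin Δλ · cos φ₂ , cos φ₁ · sin φ₂ − sin φ₁ · cos φ₂ · cos Δλ )
  = atan2(-0.08786, -0.99501) = -174.954° → normalised to [0°, 360°): 185.046°.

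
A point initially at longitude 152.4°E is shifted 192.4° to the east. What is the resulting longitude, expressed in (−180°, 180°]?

15.2°W

Start at +152.4°; shift +192.4° → +344.8°.
+344.8° lies outside (−180°, 180°]; subtract 360° → -15.2°.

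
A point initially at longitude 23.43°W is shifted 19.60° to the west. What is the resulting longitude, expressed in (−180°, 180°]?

43.03°W

Start at -23.43°; shift −19.60° → -43.03°.
-43.03° already lies in (−180°, 180°].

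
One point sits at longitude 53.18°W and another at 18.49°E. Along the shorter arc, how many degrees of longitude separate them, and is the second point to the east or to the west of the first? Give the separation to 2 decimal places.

Raw difference: 18.49 − -53.18 = 71.67°.
Normalise into (−180°, 180°]: 71.67° stays 71.67°.
Positive ⇒ the second point lies to the east; separation 71.67°.

71.67° east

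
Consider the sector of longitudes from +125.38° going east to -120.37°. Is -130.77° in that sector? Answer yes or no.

Band width going east from +125.38° to -120.37°: ((-120.37 − 125.38) mod 360) = 114.25°.
Offset of -130.77° east of the west edge: ((-130.77 − 125.38) mod 360) = 103.85°.
103.85° ≤ 114.25° ⇒ inside.

Yes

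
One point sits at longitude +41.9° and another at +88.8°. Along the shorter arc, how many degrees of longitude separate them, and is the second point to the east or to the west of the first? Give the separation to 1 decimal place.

46.9° east

Raw difference: 88.8 − 41.9 = 46.9°.
Normalise into (−180°, 180°]: 46.9° stays 46.9°.
Positive ⇒ the second point lies to the east; separation 46.9°.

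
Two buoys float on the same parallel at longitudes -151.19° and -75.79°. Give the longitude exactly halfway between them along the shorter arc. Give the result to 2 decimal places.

Signed shortest Δλ from -151.19° to -75.79° is +75.40°.
Midpoint longitude = -151.19° + (+75.40°)/2 = -151.19° + 37.70° = -113.49°.

-113.49°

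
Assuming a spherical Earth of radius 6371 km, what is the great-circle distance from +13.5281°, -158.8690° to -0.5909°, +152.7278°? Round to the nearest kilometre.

Δλ = 152.7278 − -158.8690 = 311.5968°; wrapped into (−180°, 180°]: -48.4032°.
Δφ = -0.5909 − 13.5281 = -14.1190°.
a = sin²(Δφ/2) + cos φ₁ · cos φ₂ · sin²(Δλ/2) = 0.178491.
c = 2·atan2(√a, √(1−a)) = 0.87236 rad → d = 6371·c ≈ 5557.83 km.

5558 km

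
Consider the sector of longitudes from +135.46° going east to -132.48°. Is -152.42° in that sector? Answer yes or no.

Yes

Band width going east from +135.46° to -132.48°: ((-132.48 − 135.46) mod 360) = 92.06°.
Offset of -152.42° east of the west edge: ((-152.42 − 135.46) mod 360) = 72.12°.
72.12° ≤ 92.06° ⇒ inside.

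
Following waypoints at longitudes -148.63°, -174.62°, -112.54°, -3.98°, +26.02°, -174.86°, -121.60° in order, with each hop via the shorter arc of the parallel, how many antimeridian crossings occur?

Leg 1: -148.63° → -174.62°, shortest Δλ = -25.99° (west) — does not cross 180°.
Leg 2: -174.62° → -112.54°, shortest Δλ = 62.08° (east) — does not cross 180°.
Leg 3: -112.54° → -3.98°, shortest Δλ = 108.56° (east) — does not cross 180°.
Leg 4: -3.98° → +26.02°, shortest Δλ = 30.0° (east) — does not cross 180°.
Leg 5: +26.02° → -174.86°, shortest Δλ = 159.12° (east) — crosses 180°.
Leg 6: -174.86° → -121.60°, shortest Δλ = 53.26° (east) — does not cross 180°.
Total crossings: 1.

1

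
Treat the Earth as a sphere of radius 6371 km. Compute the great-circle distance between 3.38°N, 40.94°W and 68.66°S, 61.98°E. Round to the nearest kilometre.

10878 km

Δλ = 61.98 − -40.94 = 102.92°.
Δφ = -68.66 − 3.38 = -72.04°.
a = sin²(Δφ/2) + cos φ₁ · cos φ₂ · sin²(Δλ/2) = 0.568069.
c = 2·atan2(√a, √(1−a)) = 1.70736 rad → d = 6371·c ≈ 10877.59 km.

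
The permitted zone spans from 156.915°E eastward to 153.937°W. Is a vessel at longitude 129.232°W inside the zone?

No

Band width going east from +156.915° to -153.937°: ((-153.937 − 156.915) mod 360) = 49.148°.
Offset of -129.232° east of the west edge: ((-129.232 − 156.915) mod 360) = 73.853°.
73.853° > 49.148° ⇒ outside.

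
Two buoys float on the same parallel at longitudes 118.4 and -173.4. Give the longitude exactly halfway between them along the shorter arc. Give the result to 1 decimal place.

+152.5°

Signed shortest Δλ from +118.4° to -173.4° is +68.2°.
Midpoint longitude = +118.4° + (+68.2°)/2 = +118.4° + 34.1° = +152.5°.
(The naïve average (+118.4 + -173.4)/2 = -27.5° is on the wrong side of the globe.)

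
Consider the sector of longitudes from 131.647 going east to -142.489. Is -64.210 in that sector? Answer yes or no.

Band width going east from +131.647° to -142.489°: ((-142.489 − 131.647) mod 360) = 85.864°.
Offset of -64.210° east of the west edge: ((-64.210 − 131.647) mod 360) = 164.143°.
164.143° > 85.864° ⇒ outside.

No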